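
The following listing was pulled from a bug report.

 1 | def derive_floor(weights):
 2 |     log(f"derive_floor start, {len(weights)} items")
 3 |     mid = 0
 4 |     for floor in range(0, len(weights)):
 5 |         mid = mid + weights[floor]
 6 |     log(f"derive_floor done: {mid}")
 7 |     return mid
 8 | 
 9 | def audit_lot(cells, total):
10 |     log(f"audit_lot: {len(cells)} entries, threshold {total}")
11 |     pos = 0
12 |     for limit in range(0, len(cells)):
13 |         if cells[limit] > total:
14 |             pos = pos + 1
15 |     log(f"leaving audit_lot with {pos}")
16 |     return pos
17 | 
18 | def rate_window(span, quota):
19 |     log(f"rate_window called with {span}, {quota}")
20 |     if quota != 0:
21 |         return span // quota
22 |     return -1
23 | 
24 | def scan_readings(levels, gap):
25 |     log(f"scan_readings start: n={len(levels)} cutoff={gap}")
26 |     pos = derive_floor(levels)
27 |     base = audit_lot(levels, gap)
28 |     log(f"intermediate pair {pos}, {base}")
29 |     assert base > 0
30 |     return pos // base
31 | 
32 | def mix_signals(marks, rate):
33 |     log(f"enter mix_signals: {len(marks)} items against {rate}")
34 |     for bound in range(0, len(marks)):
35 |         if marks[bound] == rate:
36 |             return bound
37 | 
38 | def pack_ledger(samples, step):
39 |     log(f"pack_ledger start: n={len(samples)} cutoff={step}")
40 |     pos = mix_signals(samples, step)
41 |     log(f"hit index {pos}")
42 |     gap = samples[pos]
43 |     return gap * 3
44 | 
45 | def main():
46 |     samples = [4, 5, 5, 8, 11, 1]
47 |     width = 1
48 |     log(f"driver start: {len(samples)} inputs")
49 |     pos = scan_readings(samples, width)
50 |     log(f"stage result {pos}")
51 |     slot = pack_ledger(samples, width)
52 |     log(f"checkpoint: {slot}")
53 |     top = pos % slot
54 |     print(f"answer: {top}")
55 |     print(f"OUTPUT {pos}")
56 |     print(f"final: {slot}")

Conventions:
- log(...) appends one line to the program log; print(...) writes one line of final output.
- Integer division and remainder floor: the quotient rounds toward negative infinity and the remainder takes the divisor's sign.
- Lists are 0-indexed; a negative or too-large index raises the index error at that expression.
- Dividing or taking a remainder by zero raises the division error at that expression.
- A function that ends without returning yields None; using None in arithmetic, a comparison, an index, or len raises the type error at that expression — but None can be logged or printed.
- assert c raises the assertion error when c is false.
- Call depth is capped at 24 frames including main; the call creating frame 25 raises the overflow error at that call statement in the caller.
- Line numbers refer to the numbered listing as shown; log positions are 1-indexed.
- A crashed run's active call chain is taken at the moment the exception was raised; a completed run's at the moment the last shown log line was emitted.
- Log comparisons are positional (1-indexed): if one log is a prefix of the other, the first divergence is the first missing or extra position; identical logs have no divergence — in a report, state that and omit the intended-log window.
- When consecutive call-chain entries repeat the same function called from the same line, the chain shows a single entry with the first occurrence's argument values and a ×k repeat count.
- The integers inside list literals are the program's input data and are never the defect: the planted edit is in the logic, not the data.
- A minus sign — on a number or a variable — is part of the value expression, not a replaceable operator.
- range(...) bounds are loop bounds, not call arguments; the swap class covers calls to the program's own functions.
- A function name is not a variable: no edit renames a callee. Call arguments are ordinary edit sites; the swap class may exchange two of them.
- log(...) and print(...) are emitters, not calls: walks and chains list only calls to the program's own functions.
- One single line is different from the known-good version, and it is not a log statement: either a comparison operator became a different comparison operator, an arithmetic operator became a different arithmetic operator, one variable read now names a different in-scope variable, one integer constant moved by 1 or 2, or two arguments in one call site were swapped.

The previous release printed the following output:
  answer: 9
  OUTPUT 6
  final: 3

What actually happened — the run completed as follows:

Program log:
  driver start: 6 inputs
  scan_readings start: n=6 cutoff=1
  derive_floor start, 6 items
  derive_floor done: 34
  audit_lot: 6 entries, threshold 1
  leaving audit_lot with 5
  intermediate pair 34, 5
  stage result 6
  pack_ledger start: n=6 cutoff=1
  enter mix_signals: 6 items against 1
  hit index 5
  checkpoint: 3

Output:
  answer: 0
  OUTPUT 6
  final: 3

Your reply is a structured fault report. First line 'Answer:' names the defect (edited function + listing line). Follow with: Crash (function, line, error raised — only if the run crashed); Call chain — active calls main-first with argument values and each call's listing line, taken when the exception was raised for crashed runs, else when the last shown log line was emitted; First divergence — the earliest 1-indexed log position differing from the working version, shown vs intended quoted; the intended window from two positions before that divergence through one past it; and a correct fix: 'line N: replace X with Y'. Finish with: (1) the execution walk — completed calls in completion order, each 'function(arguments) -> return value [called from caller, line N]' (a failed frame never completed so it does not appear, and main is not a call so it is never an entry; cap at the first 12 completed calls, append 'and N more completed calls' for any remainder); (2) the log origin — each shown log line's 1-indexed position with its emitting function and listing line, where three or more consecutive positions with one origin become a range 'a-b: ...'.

Answer: the defect is in main at line 53.
Key observation: The two runs log identically and part ways only at the printed values.
Call chain: main.
First divergence: none (the log streams are identical).
Execution walk:
  derive_floor([4, 5, 5, 8, 11, 1]) -> 34  [called from scan_readings, line 26]
  audit_lot([4, 5, 5, 8, 11, 1], 1) -> 5  [called from scan_readings, line 27]
  scan_readings([4, 5, 5, 8, 11, 1], 1) -> 6  [called from main, line 49]
  mix_signals([4, 5, 5, 8, 11, 1], 1) -> 5  [called from pack_ledger, line 40]
  pack_ledger([4, 5, 5, 8, 11, 1], 1) -> 3  [called from main, line 51]
Log origins:
  1: logged in main at line 48
  2: logged in scan_readings at line 25
  3: logged in derive_floor at line 2
  4: logged in derive_floor at line 6
  5: logged in audit_lot at line 10
  6: logged in audit_lot at line 15
  7: logged in scan_readings at line 28
  8: logged in main at line 50
  9: logged in pack_ledger at line 39
  10: logged in mix_signals at line 33
  11: logged in pack_ledger at line 41
  12: logged in main at line 52
A correct fix: line 53: replace `%` with `+`.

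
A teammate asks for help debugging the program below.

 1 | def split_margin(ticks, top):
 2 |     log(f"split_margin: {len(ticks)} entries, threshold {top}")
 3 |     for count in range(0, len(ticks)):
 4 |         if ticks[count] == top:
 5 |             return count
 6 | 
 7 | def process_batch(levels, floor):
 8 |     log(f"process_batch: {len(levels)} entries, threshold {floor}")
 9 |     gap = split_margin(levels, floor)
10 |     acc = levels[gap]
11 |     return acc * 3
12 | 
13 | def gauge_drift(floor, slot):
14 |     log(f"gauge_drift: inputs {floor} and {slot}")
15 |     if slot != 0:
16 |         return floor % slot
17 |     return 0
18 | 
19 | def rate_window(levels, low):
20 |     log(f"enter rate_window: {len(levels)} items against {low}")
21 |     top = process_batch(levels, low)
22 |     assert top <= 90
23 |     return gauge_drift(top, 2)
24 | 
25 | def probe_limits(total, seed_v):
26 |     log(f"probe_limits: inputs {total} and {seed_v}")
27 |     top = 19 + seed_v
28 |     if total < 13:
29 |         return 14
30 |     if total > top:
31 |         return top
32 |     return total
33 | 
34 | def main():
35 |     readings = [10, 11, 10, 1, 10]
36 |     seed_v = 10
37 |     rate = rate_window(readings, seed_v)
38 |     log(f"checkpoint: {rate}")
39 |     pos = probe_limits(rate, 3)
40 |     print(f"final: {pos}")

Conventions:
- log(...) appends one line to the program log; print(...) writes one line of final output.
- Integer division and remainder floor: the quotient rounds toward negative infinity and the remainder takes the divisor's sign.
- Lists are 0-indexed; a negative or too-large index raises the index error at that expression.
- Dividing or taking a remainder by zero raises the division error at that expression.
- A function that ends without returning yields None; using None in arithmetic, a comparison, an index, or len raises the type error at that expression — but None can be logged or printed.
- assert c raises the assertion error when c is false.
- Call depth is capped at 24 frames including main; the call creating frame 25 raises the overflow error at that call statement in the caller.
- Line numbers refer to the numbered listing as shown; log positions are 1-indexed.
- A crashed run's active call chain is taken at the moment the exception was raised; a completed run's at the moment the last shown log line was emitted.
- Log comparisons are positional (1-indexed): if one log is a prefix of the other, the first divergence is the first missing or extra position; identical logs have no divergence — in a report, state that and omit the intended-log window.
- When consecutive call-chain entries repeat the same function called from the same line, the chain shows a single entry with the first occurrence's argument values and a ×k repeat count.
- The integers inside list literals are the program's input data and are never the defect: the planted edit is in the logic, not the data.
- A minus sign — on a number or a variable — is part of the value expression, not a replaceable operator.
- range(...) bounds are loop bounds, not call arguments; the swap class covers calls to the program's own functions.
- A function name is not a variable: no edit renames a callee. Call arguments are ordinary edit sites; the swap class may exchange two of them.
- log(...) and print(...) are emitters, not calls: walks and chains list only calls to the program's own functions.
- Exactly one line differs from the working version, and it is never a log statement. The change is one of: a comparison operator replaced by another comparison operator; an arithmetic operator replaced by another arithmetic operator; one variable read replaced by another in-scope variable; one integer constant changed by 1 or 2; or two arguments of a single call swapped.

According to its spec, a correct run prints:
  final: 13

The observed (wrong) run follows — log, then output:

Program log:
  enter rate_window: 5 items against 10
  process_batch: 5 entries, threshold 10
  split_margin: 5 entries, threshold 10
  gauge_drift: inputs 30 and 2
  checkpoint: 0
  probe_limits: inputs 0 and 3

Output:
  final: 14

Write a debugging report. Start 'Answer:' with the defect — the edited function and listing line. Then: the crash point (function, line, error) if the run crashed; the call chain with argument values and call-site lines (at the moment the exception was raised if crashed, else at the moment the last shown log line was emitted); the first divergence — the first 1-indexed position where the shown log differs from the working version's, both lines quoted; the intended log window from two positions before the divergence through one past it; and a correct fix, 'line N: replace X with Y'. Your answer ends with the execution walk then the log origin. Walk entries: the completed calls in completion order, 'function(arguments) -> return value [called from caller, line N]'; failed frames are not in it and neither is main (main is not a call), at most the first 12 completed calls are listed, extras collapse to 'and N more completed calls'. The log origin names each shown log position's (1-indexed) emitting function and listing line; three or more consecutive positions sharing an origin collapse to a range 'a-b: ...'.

Answer: the defect is in probe_limits at line 29.
Core observation: Nothing in the log betrays the bug — only the output does.
Call chain: main -> probe_limits(0, 3) (called at line 39).
First divergence: none (the log streams are identical).
Execution walk:
  split_margin([10, 11, 10, 1, 10], 10) -> 0  [called from process_batch, line 9]
  process_batch([10, 11, 10, 1, 10], 10) -> 30  [called from rate_window, line 21]
  gauge_drift(30, 2) -> 0  [called from rate_window, line 23]
  rate_window([10, 11, 10, 1, 10], 10) -> 0  [called from main, line 37]
  probe_limits(0, 3) -> 14  [called from main, line 39]
Log origin:
  1: emitted by rate_window (line 20)
  2: emitted by process_batch (line 8)
  3: emitted by split_margin (line 2)
  4: emitted by gauge_drift (line 14)
  5: emitted by main (line 38)
  6: emitted by probe_limits (line 26)
A correct fix: line 29: replace `14` with `13`.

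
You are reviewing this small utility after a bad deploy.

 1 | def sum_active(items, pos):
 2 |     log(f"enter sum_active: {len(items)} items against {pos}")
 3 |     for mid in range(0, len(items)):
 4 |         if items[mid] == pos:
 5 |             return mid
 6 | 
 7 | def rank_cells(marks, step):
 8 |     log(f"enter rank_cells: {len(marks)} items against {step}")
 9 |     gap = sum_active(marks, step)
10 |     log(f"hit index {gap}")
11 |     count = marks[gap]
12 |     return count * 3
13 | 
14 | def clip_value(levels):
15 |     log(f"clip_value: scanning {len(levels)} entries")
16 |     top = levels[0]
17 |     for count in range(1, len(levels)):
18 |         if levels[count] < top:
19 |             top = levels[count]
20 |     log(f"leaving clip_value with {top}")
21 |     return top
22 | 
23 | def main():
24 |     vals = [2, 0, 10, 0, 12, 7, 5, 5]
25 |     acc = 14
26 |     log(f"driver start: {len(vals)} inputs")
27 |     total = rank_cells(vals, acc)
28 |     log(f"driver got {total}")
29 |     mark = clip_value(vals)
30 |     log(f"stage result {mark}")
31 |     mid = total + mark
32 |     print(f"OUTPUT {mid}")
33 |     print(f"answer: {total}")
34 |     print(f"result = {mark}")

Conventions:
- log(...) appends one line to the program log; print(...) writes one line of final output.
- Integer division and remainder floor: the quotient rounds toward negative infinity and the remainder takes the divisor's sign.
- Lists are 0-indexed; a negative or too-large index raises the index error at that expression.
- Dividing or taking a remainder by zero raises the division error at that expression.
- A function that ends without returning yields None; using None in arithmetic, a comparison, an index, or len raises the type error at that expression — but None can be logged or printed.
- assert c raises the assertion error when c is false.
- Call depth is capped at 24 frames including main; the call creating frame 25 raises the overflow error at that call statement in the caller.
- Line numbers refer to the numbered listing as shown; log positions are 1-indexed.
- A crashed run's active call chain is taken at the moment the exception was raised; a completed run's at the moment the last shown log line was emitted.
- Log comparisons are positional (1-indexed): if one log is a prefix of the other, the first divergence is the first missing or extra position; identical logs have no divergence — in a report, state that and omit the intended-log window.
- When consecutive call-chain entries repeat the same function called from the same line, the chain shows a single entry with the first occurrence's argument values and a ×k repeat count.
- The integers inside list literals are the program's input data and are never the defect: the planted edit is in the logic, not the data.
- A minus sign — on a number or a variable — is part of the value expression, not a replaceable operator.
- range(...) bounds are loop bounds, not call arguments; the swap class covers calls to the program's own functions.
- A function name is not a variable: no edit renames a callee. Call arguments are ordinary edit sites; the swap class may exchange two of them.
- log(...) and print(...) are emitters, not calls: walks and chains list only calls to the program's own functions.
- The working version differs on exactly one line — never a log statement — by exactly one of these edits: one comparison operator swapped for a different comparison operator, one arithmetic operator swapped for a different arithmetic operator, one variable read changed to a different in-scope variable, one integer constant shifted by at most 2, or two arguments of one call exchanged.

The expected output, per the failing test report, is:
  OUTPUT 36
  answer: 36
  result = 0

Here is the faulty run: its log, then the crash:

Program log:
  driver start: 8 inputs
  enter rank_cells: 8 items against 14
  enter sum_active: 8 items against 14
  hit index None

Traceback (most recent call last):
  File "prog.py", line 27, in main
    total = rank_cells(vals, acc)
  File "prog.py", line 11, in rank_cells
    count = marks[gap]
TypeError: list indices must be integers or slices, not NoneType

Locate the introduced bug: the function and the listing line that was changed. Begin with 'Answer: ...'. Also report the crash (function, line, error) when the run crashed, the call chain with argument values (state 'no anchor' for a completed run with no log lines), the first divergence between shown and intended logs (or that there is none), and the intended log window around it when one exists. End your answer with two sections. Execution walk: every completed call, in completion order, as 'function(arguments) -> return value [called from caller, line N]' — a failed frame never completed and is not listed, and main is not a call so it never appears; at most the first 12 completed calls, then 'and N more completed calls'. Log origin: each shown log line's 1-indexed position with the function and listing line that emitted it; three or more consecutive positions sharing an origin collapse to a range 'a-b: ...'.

Answer: the defect is in main at line 25.
Key fact: At log position 2 the runs split — shown 'enter rank_cells: 8 items against 14', but the working version logs 'enter rank_cells: 8 items against 12'.
Crash: rank_cells, line 11, TypeError.
Call chain: main -> rank_cells([2, 0, 10, 0, 12, 7, 5, 5], 14) (called at line 27).
First divergence: at position 2 the run shows 'enter rank_cells: 8 items against 14' where the working version logs 'enter rank_cells: 8 items against 12'.
Intended log window:
  1: driver start: 8 inputs
  2: enter rank_cells: 8 items against 12
  3: enter sum_active: 8 items against 12
Execution walk:
  sum_active([2, 0, 10, 0, 12, 7, 5, 5], 14) -> None  [called from rank_cells, line 9]
Log origin:
  1: emitted by main (line 26)
  2: emitted by rank_cells (line 8)
  3: emitted by sum_active (line 2)
  4: emitted by rank_cells (line 10)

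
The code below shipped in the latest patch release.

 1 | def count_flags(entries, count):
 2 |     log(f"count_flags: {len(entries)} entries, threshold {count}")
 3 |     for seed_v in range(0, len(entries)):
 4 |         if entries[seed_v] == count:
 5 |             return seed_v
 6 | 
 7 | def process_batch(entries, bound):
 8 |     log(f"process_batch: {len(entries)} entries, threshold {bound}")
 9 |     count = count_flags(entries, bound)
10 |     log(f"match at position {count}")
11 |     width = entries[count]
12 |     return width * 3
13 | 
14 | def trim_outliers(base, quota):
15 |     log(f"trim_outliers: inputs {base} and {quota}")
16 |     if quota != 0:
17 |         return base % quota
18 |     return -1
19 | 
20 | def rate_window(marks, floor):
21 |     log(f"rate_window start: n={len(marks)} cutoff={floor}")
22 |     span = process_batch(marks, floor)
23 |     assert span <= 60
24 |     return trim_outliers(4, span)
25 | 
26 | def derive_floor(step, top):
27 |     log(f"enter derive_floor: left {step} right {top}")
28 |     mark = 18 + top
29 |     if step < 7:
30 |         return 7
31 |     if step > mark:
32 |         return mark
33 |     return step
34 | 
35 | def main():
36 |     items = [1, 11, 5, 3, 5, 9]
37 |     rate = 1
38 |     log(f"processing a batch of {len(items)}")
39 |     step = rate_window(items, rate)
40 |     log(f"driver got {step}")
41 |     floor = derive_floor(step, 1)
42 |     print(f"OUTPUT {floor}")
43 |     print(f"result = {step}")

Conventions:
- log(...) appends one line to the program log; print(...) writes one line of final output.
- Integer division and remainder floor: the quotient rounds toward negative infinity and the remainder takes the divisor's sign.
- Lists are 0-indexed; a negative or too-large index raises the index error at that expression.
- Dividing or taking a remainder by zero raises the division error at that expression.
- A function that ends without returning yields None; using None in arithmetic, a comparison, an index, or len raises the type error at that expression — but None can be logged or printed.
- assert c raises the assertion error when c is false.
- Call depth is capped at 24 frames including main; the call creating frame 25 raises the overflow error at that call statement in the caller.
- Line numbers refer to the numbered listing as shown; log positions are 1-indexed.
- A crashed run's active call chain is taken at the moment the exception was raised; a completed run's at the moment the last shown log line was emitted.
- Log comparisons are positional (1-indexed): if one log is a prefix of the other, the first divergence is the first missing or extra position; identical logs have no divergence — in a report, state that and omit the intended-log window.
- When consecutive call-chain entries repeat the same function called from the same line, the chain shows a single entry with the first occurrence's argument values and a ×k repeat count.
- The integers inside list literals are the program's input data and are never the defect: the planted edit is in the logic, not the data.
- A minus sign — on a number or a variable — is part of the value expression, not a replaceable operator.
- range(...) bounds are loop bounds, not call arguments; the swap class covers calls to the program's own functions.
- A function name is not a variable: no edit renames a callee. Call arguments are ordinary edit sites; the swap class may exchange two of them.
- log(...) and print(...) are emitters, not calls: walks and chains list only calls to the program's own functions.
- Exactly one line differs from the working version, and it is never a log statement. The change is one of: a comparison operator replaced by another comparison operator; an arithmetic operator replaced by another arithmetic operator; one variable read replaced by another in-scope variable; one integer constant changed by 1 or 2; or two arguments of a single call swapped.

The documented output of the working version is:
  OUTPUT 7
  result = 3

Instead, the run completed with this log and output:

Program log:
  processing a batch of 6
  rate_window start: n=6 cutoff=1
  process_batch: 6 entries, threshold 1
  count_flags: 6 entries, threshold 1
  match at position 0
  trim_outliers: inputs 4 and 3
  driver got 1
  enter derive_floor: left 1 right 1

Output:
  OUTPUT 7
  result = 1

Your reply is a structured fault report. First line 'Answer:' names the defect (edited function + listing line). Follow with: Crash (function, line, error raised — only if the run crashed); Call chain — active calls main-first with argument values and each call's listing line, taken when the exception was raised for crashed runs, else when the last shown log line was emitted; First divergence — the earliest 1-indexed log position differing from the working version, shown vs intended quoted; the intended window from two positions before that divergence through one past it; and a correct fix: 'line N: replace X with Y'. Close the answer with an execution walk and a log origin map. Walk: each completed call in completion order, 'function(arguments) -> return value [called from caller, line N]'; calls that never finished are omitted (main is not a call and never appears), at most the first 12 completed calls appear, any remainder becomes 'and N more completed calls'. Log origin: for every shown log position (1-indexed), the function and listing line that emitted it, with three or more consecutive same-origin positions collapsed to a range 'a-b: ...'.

Answer: the defect is in rate_window at line 24.
The tell: Everything matches until log position 6, which reads 'trim_outliers: inputs 4 and 3' in place of 'trim_outliers: inputs 3 and 4'.
Call chain: main -> derive_floor(1, 1) (called at line 41).
First divergence: position 6 — the shown line 'trim_outliers: inputs 4 and 3' should read 'trim_outliers: inputs 3 and 4'.
Intended log window:
  4: count_flags: 6 entries, threshold 1
  5: match at position 0
  6: trim_outliers: inputs 3 and 4
  7: driver got 3
Execution walk:
  count_flags([1, 11, 5, 3, 5, 9], 1) -> 0  [called from process_batch, line 9]
  process_batch([1, 11, 5, 3, 5, 9], 1) -> 3  [called from rate_window, line 22]
  trim_outliers(4, 3) -> 1  [called from rate_window, line 24]
  rate_window([1, 11, 5, 3, 5, 9], 1) -> 1  [called from main, line 39]
  derive_floor(1, 1) -> 7  [called from main, line 41]
Origin of each log line:
  1: logged in main at line 38
  2: logged in rate_window at line 21
  3: logged in process_batch at line 8
  4: logged in count_flags at line 2
  5: logged in process_batch at line 10
  6: logged in trim_outliers at line 15
  7: logged in main at line 40
  8: logged in derive_floor at line 27
A correct fix: line 24: replace `trim_outliers(4, span)` with `trim_outliers(span, 4)`.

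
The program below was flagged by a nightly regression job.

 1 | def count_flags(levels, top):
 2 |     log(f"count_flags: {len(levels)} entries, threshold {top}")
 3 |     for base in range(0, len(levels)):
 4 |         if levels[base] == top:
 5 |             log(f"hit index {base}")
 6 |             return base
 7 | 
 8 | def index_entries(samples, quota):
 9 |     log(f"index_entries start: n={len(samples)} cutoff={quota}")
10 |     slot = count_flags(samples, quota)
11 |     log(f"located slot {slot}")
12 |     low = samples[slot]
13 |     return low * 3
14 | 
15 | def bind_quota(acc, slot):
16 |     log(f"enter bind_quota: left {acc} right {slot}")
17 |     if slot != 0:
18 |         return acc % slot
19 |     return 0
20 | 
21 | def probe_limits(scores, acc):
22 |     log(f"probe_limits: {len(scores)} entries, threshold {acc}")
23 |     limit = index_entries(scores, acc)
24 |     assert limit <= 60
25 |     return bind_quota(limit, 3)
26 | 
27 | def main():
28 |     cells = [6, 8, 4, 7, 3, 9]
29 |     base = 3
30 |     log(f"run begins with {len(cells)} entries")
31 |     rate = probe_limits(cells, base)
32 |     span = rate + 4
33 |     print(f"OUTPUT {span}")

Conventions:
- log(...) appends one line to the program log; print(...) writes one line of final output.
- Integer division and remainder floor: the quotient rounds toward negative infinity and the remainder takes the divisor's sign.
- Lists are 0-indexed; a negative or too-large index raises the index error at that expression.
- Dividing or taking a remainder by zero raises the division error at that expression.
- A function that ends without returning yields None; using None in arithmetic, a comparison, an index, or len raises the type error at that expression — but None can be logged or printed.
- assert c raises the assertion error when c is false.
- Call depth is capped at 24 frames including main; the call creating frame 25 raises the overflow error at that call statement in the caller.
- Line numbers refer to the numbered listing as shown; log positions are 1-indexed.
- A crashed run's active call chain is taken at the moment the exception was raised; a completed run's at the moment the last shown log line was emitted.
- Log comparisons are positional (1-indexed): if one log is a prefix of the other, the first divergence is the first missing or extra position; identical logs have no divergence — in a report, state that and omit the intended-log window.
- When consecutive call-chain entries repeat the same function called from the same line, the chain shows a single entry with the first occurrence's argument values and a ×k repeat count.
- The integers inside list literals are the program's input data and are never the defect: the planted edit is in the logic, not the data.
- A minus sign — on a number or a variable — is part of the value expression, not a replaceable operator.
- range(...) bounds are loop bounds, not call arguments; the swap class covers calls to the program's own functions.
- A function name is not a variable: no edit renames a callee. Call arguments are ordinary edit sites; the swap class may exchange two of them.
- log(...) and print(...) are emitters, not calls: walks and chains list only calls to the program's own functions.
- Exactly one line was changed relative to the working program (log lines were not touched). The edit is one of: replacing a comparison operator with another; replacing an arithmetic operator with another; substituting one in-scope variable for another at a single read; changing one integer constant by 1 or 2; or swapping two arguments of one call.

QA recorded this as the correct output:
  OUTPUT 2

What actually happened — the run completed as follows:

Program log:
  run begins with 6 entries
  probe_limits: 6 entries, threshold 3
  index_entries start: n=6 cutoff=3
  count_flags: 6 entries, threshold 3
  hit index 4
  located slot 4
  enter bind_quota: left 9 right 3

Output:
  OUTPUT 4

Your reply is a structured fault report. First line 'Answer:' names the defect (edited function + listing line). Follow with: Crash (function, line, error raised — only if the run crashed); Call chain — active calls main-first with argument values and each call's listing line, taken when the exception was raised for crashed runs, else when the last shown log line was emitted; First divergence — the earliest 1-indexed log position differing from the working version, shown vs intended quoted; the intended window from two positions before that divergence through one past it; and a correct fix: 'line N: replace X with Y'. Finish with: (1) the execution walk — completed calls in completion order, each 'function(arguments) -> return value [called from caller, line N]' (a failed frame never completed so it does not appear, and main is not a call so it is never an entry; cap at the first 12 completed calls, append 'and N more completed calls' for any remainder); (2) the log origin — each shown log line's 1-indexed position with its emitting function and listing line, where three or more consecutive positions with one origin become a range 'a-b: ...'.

Answer: the defect is in main at line 32.
Core observation: The logs agree in full; only the final output differs.
Call chain: main -> probe_limits([6, 8, 4, 7, 3, 9], 3) (called at line 31) -> bind_quota(9, 3) (called at line 25).
First divergence: none — the logs agree in full.
Execution walk:
  count_flags([6, 8, 4, 7, 3, 9], 3) -> 4  [called from index_entries, line 10]
  index_entries([6, 8, 4, 7, 3, 9], 3) -> 9  [called from probe_limits, line 23]
  bind_quota(9, 3) -> 0  [called from probe_limits, line 25]
  probe_limits([6, 8, 4, 7, 3, 9], 3) -> 0  [called from main, line 31]
Origin of each log line:
  1: logged in main at line 30
  2: logged in probe_limits at line 22
  3: logged in index_entries at line 9
  4: logged in count_flags at line 2
  5: logged in count_flags at line 5
  6: logged in index_entries at line 11
  7: logged in bind_quota at line 16
A correct fix: line 32: replace `4` with `2`.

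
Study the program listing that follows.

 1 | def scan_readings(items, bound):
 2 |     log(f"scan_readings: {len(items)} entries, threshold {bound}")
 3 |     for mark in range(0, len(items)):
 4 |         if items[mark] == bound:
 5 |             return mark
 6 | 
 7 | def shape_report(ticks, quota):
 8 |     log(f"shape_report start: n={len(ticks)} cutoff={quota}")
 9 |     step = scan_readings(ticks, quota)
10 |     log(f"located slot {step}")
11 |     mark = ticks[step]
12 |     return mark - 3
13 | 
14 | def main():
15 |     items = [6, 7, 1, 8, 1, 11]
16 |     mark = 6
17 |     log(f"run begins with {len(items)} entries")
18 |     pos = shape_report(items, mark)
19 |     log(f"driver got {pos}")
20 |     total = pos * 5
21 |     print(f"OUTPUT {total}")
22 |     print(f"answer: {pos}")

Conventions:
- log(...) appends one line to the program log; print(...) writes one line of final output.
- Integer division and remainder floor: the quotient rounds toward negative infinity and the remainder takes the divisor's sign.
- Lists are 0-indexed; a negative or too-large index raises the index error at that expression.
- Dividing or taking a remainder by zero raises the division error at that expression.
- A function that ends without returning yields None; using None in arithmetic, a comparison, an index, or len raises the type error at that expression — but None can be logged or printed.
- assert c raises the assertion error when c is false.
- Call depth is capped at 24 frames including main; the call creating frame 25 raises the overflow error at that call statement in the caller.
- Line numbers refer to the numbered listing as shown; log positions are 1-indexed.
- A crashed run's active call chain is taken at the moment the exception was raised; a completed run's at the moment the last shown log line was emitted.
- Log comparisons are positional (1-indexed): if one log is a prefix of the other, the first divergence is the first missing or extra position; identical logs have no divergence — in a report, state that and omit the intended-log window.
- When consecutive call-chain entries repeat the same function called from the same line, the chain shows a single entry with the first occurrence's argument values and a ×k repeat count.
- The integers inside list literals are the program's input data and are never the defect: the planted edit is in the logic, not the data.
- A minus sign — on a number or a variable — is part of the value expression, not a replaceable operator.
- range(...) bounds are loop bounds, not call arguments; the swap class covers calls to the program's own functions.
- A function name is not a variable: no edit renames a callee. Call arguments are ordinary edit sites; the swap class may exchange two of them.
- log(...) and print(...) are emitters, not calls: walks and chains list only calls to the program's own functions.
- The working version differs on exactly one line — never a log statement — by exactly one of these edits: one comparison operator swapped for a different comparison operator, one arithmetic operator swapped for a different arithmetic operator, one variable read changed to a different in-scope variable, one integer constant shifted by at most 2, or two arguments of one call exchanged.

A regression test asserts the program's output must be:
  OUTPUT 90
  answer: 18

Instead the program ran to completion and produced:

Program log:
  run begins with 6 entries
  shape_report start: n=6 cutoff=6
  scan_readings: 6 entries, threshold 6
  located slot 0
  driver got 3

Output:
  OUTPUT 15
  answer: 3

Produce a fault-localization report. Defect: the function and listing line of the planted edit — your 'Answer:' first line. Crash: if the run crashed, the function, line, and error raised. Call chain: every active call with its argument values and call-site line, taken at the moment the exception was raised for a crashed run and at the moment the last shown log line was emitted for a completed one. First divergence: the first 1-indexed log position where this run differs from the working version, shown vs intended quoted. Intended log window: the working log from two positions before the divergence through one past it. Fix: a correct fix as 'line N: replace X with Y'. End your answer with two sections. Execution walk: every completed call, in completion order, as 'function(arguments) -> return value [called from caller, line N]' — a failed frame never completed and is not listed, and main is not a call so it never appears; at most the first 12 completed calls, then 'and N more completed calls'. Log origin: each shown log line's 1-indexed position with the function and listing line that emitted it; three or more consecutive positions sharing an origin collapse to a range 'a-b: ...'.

Answer: the defect is in shape_report at line 12.
Core observation: The earliest visible damage is log position 5 — 'driver got 3' rather than the intended 'driver got 18'.
Call chain: main.
First divergence: position 5; shown 'driver got 3' vs intended 'driver got 18'.
Intended log window:
  3: scan_readings: 6 entries, threshold 6
  4: located slot 0
  5: driver got 18
Execution walk:
  scan_readings([6, 7, 1, 8, 1, 11], 6) -> 0  [called from shape_report, line 9]
  shape_report([6, 7, 1, 8, 1, 11], 6) -> 3  [called from main, line 18]
Log origins:
  1: from main, line 17
  2: from shape_report, line 8
  3: from scan_readings, line 2
  4: from shape_report, line 10
  5: from main, line 19
A correct fix: line 12: replace `-` with `*`.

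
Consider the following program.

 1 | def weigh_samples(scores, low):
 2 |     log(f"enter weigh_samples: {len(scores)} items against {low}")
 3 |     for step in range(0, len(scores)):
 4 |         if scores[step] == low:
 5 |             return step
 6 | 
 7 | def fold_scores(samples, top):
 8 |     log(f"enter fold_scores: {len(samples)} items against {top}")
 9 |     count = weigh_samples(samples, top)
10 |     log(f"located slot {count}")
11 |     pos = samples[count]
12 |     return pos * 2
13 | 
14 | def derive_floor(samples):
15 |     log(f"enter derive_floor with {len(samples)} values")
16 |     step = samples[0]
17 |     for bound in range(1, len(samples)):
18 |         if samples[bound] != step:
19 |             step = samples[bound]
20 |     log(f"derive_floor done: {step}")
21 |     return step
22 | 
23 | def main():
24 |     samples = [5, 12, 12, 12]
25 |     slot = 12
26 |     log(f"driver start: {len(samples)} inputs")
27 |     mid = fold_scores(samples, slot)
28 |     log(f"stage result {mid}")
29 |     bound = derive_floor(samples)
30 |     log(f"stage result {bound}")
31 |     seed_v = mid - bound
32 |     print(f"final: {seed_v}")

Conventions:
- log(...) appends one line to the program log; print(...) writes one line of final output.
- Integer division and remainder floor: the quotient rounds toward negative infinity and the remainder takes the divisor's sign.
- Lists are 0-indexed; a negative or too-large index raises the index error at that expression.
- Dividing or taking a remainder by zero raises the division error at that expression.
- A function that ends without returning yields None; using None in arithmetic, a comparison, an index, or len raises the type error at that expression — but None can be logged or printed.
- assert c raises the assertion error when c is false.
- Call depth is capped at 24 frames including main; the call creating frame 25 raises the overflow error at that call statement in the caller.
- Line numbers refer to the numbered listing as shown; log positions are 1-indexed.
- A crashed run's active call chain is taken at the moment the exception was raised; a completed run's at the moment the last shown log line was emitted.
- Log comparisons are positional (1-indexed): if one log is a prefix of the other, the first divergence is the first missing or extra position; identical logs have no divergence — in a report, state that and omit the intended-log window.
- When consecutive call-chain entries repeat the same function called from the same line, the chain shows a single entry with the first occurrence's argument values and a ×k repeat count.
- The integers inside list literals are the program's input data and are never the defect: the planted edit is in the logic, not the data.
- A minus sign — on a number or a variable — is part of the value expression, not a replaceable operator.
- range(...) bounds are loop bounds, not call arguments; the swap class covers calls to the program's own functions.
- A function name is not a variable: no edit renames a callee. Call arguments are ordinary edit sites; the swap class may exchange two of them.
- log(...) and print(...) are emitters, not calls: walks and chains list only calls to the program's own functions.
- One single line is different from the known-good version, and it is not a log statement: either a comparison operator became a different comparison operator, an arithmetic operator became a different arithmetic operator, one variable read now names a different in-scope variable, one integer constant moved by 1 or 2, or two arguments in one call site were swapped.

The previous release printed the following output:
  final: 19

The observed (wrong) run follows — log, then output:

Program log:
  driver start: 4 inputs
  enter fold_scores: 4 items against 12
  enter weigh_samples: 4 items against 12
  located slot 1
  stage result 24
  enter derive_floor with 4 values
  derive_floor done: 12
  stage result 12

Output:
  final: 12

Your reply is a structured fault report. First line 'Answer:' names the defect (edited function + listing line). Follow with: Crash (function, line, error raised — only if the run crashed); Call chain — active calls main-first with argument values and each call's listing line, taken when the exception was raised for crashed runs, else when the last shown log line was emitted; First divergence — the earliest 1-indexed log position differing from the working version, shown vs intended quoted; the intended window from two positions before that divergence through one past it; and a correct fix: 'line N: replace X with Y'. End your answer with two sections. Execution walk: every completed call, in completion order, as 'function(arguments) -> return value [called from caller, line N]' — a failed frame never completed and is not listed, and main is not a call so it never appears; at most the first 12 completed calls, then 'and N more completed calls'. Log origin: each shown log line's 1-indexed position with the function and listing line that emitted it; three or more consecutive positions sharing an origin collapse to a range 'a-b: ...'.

Answer: the defect is in derive_floor at line 18.
Key observation: The earliest visible damage is log position 7 — 'derive_floor done: 12' rather than the intended 'derive_floor done: 5'.
Call chain: main.
First divergence: position 7; shown 'derive_floor done: 12' vs intended 'derive_floor done: 5'.
Intended log window:
  5: stage result 24
  6: enter derive_floor with 4 values
  7: derive_floor done: 5
  8: stage result 5
Execution walk:
  weigh_samples([5, 12, 12, 12], 12) -> 1  [called from fold_scores, line 9]
  fold_scores([5, 12, 12, 12], 12) -> 24  [called from main, line 27]
  derive_floor([5, 12, 12, 12]) -> 12  [called from main, line 29]
Log origin:
  1 — main, line 26
  2 — fold_scores, line 8
  3 — weigh_samples, line 2
  4 — fold_scores, line 10
  5 — main, line 28
  6 — derive_floor, line 15
  7 — derive_floor, line 20
  8 — main, line 30
A correct fix: line 18: replace `!=` with `<`.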